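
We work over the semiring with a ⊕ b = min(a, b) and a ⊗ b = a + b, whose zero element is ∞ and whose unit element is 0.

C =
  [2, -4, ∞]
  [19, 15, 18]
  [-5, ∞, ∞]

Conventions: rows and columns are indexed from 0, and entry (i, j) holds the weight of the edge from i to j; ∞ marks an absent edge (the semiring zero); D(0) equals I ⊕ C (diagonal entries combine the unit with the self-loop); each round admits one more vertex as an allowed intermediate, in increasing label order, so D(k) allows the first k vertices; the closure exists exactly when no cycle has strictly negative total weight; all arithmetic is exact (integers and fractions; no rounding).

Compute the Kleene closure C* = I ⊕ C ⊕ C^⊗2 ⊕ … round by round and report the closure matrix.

D(0):
  [0, -4, ∞]
  [19, 0, 18]
  [-5, ∞, 0]
D(1):
  [0, -4, ∞]
  [19, 0, 18]
  [-5, -9, 0]
D(2):
  [0, -4, 14]
  [19, 0, 18]
  [-5, -9, 0]
D(3):
  [0, -4, 14]
  [13, 0, 18]
  [-5, -9, 0]
Answer: C* = [[0, -4, 14], [13, 0, 18], [-5, -9, 0]]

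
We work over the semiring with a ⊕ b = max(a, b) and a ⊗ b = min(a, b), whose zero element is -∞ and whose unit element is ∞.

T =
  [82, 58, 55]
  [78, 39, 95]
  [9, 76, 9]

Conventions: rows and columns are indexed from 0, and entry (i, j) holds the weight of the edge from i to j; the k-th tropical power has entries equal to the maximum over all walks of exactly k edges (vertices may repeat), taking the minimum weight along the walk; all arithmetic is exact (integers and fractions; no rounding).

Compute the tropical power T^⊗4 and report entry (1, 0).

T^⊗2:
  [82, 58, 58]
  [78, 76, 55]
  [76, 39, 76]
T^⊗3:
  [82, 58, 58]
  [78, 58, 76]
  [76, 76, 55]
T^⊗4:
  [82, 58, 58]
  [78, 76, 58]
  [76, 58, 76]
Key observation: the optimum is the walk 1->0->0->0->0, with weight 78 min 82 min 82 min 82 = 78.
Optimal value attained by: walk 1->0->0->0->0.
Answer: (T^⊗4)[1][0] = 78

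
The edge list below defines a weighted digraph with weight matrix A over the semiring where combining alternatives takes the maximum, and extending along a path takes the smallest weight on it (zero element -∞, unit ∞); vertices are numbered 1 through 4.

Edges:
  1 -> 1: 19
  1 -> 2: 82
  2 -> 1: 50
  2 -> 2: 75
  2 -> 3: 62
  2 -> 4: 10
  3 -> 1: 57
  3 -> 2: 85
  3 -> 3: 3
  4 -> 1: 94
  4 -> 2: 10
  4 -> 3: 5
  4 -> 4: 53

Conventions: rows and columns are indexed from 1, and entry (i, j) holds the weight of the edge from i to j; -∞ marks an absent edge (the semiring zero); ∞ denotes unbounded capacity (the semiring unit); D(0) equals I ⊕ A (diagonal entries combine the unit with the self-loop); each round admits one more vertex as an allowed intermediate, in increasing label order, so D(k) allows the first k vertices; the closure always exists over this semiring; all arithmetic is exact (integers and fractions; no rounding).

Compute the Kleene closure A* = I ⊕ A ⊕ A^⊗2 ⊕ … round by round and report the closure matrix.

D(0):
  [∞, 82, -∞, -∞]
  [50, ∞, 62, 10]
  [57, 85, ∞, -∞]
  [94, 10, 5, ∞]
D(1):
  [∞, 82, -∞, -∞]
  [50, ∞, 62, 10]
  [57, 85, ∞, -∞]
  [94, 82, 5, ∞]
D(2):
  [∞, 82, 62, 10]
  [50, ∞, 62, 10]
  [57, 85, ∞, 10]
  [94, 82, 62, ∞]
D(3):
  [∞, 82, 62, 10]
  [57, ∞, 62, 10]
  [57, 85, ∞, 10]
  [94, 82, 62, ∞]
D(4):
  [∞, 82, 62, 10]
  [57, ∞, 62, 10]
  [57, 85, ∞, 10]
  [94, 82, 62, ∞]
Answer: A* = [[∞, 82, 62, 10], [57, ∞, 62, 10], [57, 85, ∞, 10], [94, 82, 62, ∞]]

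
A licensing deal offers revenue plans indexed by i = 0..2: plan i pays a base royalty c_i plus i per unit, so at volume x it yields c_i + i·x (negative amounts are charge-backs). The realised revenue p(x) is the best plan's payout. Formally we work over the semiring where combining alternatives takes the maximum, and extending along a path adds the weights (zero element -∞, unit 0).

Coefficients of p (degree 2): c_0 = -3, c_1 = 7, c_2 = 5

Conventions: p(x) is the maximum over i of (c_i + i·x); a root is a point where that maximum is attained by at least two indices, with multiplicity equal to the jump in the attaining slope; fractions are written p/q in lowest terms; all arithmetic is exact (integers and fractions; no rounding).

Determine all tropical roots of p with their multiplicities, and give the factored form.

hull edge (i=0, c=-3) to (i=1, c=7): slope 10, span 1
hull edge (i=1, c=7) to (i=2, c=5): slope -2, span 1
Factored form: p(x) = 5 ⊗ (x ⊕ (-10)) ⊗ (x ⊕ 2)
Answer: roots = -10 (mult 1), 2 (mult 1)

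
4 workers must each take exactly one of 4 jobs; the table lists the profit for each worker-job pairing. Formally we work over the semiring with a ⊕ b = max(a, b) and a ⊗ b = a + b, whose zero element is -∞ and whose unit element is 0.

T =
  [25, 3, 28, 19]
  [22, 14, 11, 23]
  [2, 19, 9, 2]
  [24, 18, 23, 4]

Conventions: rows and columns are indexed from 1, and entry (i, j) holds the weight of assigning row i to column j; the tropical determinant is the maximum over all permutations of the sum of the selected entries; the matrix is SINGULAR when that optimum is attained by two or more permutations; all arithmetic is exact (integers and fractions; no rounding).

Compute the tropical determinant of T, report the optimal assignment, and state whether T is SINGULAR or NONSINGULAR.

σ = (1, 2, 3, 4): 25 + 14 + 9 + 4 = 52
σ = (1, 2, 4, 3): 25 + 14 + 2 + 23 = 64
σ = (1, 3, 2, 4): 25 + 11 + 19 + 4 = 59
σ = (1, 3, 4, 2): 25 + 11 + 2 + 18 = 56
σ = (1, 4, 2, 3): 25 + 23 + 19 + 23 = 90
σ = (1, 4, 3, 2): 25 + 23 + 9 + 18 = 75
σ = (2, 1, 3, 4): 3 + 22 + 9 + 4 = 38
σ = (2, 1, 4, 3): 3 + 22 + 2 + 23 = 50
σ = (2, 3, 1, 4): 3 + 11 + 2 + 4 = 20
σ = (2, 3, 4, 1): 3 + 11 + 2 + 24 = 40
σ = (2, 4, 1, 3): 3 + 23 + 2 + 23 = 51
σ = (2, 4, 3, 1): 3 + 23 + 9 + 24 = 59
σ = (3, 1, 2, 4): 28 + 22 + 19 + 4 = 73
σ = (3, 1, 4, 2): 28 + 22 + 2 + 18 = 70
σ = (3, 2, 1, 4): 28 + 14 + 2 + 4 = 48
σ = (3, 2, 4, 1): 28 + 14 + 2 + 24 = 68
σ = (3, 4, 1, 2): 28 + 23 + 2 + 18 = 71
σ = (3, 4, 2, 1): 28 + 23 + 19 + 24 = 94
σ = (4, 1, 2, 3): 19 + 22 + 19 + 23 = 83
σ = (4, 1, 3, 2): 19 + 22 + 9 + 18 = 68
σ = (4, 2, 1, 3): 19 + 14 + 2 + 23 = 58
σ = (4, 2, 3, 1): 19 + 14 + 9 + 24 = 66
σ = (4, 3, 1, 2): 19 + 11 + 2 + 18 = 50
σ = (4, 3, 2, 1): 19 + 11 + 19 + 24 = 73
Optimal value attained by: σ = (3, 4, 2, 1).
Answer: det⊕(T) = 94; verdict: NONSINGULAR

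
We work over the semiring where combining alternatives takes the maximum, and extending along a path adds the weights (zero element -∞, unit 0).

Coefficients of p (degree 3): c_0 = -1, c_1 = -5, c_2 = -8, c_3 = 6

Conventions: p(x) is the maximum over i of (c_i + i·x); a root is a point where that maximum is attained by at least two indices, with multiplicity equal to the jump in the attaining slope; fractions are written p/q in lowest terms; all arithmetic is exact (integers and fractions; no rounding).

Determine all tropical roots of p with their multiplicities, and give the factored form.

hull edge (i=0, c=-1) to (i=3, c=6): slope 7/3, span 3
Factored form: p(x) = 6 ⊗ (x ⊕ (-7/3)) ⊗ (x ⊕ (-7/3)) ⊗ (x ⊕ (-7/3))
Answer: roots = -7/3 (mult 3)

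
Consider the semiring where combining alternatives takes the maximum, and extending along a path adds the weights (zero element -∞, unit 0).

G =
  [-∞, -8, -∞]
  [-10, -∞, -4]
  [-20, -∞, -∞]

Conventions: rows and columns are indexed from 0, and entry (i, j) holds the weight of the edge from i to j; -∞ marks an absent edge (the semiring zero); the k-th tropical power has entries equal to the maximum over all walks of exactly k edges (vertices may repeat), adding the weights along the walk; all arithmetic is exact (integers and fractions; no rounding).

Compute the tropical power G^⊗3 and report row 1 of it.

G^⊗2:
  [-18, -∞, -12]
  [-24, -18, -∞]
  [-∞, -28, -∞]
G^⊗3:
  [-32, -26, -∞]
  [-28, -32, -22]
  [-38, -∞, -32]
Answer: row 1 of G^⊗3 = [-28, -32, -22]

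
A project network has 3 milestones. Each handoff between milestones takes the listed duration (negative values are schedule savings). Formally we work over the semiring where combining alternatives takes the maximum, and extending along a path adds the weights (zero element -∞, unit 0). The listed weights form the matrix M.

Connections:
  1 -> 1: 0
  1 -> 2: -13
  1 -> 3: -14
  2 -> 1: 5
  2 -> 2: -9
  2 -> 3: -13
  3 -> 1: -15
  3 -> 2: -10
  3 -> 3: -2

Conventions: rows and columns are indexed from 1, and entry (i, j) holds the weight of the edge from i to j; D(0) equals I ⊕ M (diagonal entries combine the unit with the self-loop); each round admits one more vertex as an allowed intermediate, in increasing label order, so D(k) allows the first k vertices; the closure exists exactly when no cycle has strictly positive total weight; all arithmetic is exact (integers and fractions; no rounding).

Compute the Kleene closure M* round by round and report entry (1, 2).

D(0):
  [0, -13, -14]
  [5, 0, -13]
  [-15, -10, 0]
D(1):
  [0, -13, -14]
  [5, 0, -9]
  [-15, -10, 0]
D(2):
  [0, -13, -14]
  [5, 0, -9]
  [-5, -10, 0]
D(3):
  [0, -13, -14]
  [5, 0, -9]
  [-5, -10, 0]
Answer: M*[1][2] = -13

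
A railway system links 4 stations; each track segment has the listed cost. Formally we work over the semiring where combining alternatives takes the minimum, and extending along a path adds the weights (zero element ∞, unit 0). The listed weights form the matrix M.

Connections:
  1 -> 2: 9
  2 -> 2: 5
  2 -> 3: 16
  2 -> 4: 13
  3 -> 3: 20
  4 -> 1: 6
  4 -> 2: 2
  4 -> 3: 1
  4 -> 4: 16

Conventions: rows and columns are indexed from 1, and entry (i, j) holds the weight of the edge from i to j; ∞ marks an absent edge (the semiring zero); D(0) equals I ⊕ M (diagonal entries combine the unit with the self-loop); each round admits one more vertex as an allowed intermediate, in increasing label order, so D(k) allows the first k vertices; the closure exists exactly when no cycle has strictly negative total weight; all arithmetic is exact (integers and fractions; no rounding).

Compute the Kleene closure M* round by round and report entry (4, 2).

D(0):
  [0, 9, ∞, ∞]
  [∞, 0, 16, 13]
  [∞, ∞, 0, ∞]
  [6, 2, 1, 0]
D(1):
  [0, 9, ∞, ∞]
  [∞, 0, 16, 13]
  [∞, ∞, 0, ∞]
  [6, 2, 1, 0]
D(2):
  [0, 9, 25, 22]
  [∞, 0, 16, 13]
  [∞, ∞, 0, ∞]
  [6, 2, 1, 0]
D(3):
  [0, 9, 25, 22]
  [∞, 0, 16, 13]
  [∞, ∞, 0, ∞]
  [6, 2, 1, 0]
D(4):
  [0, 9, 23, 22]
  [19, 0, 14, 13]
  [∞, ∞, 0, ∞]
  [6, 2, 1, 0]
Answer: M*[4][2] = 2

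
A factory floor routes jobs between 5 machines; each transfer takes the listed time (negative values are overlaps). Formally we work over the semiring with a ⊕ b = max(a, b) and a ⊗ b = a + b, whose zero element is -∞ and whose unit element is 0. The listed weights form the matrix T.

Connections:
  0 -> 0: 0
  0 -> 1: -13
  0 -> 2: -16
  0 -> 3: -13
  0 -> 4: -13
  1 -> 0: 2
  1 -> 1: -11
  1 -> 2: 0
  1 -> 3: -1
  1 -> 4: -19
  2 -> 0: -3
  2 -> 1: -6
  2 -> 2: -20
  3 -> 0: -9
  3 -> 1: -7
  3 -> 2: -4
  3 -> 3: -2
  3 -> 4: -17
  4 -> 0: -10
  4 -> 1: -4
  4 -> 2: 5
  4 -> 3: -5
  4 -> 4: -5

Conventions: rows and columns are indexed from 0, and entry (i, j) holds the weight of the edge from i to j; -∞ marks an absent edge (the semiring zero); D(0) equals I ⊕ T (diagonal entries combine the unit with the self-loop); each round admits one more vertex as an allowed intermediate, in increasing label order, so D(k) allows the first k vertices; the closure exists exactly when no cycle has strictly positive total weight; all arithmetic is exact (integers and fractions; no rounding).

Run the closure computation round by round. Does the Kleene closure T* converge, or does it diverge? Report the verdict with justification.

D(0):
  [0, -13, -16, -13, -13]
  [2, 0, 0, -1, -19]
  [-3, -6, 0, -∞, -∞]
  [-9, -7, -4, 0, -17]
  [-10, -4, 5, -5, 0]
D(1):
  [0, -13, -16, -13, -13]
  [2, 0, 0, -1, -11]
  [-3, -6, 0, -16, -16]
  [-9, -7, -4, 0, -17]
  [-10, -4, 5, -5, 0]
D(2):
  [0, -13, -13, -13, -13]
  [2, 0, 0, -1, -11]
  [-3, -6, 0, -7, -16]
  [-5, -7, -4, 0, -17]
  [-2, -4, 5, -5, 0]
D(3):
  [0, -13, -13, -13, -13]
  [2, 0, 0, -1, -11]
  [-3, -6, 0, -7, -16]
  [-5, -7, -4, 0, -17]
  [2, -1, 5, -2, 0]
D(4):
  [0, -13, -13, -13, -13]
  [2, 0, 0, -1, -11]
  [-3, -6, 0, -7, -16]
  [-5, -7, -4, 0, -17]
  [2, -1, 5, -2, 0]
D(5):
  [0, -13, -8, -13, -13]
  [2, 0, 0, -1, -11]
  [-3, -6, 0, -7, -16]
  [-5, -7, -4, 0, -17]
  [2, -1, 5, -2, 0]
Key observation: every diagonal entry stays at the unit through all rounds, so no improving cycle exists.
Answer: CONVERGES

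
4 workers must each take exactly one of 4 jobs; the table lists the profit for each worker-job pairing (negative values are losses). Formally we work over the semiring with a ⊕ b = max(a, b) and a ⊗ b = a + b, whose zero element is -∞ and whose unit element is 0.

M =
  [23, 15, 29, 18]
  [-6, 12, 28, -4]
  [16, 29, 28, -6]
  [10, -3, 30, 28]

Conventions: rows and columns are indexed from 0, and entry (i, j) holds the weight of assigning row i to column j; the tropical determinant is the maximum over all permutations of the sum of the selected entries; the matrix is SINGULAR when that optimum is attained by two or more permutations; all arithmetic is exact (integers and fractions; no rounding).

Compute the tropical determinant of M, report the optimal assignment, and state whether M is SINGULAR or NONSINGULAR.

σ = (0, 1, 2, 3): 23 + 12 + 28 + 28 = 91
σ = (0, 1, 3, 2): 23 + 12 + (-6) + 30 = 59
σ = (0, 2, 1, 3): 23 + 28 + 29 + 28 = 108
σ = (0, 2, 3, 1): 23 + 28 + (-6) + (-3) = 42
σ = (0, 3, 1, 2): 23 + (-4) + 29 + 30 = 78
σ = (0, 3, 2, 1): 23 + (-4) + 28 + (-3) = 44
σ = (1, 0, 2, 3): 15 + (-6) + 28 + 28 = 65
σ = (1, 0, 3, 2): 15 + (-6) + (-6) + 30 = 33
σ = (1, 2, 0, 3): 15 + 28 + 16 + 28 = 87
σ = (1, 2, 3, 0): 15 + 28 + (-6) + 10 = 47
σ = (1, 3, 0, 2): 15 + (-4) + 16 + 30 = 57
σ = (1, 3, 2, 0): 15 + (-4) + 28 + 10 = 49
σ = (2, 0, 1, 3): 29 + (-6) + 29 + 28 = 80
σ = (2, 0, 3, 1): 29 + (-6) + (-6) + (-3) = 14
σ = (2, 1, 0, 3): 29 + 12 + 16 + 28 = 85
σ = (2, 1, 3, 0): 29 + 12 + (-6) + 10 = 45
σ = (2, 3, 0, 1): 29 + (-4) + 16 + (-3) = 38
σ = (2, 3, 1, 0): 29 + (-4) + 29 + 10 = 64
σ = (3, 0, 1, 2): 18 + (-6) + 29 + 30 = 71
σ = (3, 0, 2, 1): 18 + (-6) + 28 + (-3) = 37
σ = (3, 1, 0, 2): 18 + 12 + 16 + 30 = 76
σ = (3, 1, 2, 0): 18 + 12 + 28 + 10 = 68
σ = (3, 2, 0, 1): 18 + 28 + 16 + (-3) = 59
σ = (3, 2, 1, 0): 18 + 28 + 29 + 10 = 85
Optimal value attained by: σ = (0, 2, 1, 3).
Answer: det⊕(M) = 108; verdict: NONSINGULAR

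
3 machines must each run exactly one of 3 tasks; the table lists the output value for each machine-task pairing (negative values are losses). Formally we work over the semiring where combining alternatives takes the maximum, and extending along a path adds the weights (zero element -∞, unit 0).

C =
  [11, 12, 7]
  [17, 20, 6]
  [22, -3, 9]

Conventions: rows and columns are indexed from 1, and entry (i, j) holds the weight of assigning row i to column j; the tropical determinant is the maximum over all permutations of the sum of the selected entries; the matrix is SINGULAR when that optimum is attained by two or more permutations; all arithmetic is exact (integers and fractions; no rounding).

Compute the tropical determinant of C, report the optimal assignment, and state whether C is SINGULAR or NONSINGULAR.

σ = (1, 2, 3): 11 + 20 + 9 = 40
σ = (1, 3, 2): 11 + 6 + (-3) = 14
σ = (2, 1, 3): 12 + 17 + 9 = 38
σ = (2, 3, 1): 12 + 6 + 22 = 40
σ = (3, 1, 2): 7 + 17 + (-3) = 21
σ = (3, 2, 1): 7 + 20 + 22 = 49
Optimal value attained by: σ = (3, 2, 1).
Answer: det⊕(C) = 49; verdict: NONSINGULAR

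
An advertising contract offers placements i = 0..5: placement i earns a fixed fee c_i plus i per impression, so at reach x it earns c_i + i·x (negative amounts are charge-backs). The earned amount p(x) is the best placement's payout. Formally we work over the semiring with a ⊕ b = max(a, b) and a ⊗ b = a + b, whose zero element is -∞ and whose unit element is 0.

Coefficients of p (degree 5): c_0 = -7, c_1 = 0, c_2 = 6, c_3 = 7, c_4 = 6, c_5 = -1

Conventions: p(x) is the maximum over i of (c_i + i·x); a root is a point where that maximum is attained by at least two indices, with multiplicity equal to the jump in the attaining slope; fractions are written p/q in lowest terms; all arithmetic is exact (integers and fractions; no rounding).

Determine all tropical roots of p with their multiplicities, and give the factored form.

hull edge (i=0, c=-7) to (i=1, c=0): slope 7, span 1
hull edge (i=1, c=0) to (i=2, c=6): slope 6, span 1
hull edge (i=2, c=6) to (i=3, c=7): slope 1, span 1
hull edge (i=3, c=7) to (i=4, c=6): slope -1, span 1
hull edge (i=4, c=6) to (i=5, c=-1): slope -7, span 1
Factored form: p(x) = -1 ⊗ (x ⊕ (-7)) ⊗ (x ⊕ (-6)) ⊗ (x ⊕ (-1)) ⊗ (x ⊕ 1) ⊗ (x ⊕ 7)
Answer: roots = -7 (mult 1), -6 (mult 1), -1 (mult 1), 1 (mult 1), 7 (mult 1)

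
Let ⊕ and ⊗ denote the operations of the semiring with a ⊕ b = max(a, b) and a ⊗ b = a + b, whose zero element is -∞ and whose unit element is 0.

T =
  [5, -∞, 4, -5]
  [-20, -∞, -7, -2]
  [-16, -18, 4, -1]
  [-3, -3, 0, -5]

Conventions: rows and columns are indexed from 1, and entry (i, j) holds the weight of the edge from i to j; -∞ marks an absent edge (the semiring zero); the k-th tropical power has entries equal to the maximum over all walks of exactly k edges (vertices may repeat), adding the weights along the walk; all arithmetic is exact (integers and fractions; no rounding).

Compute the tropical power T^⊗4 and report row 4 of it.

T^⊗2:
  [10, -8, 9, 3]
  [-5, -5, -2, -7]
  [-4, -4, 8, 3]
  [2, -8, 4, -1]
T^⊗3:
  [15, 0, 14, 8]
  [0, -10, 2, -3]
  [1, 0, 12, 7]
  [7, -4, 8, 3]
T^⊗4:
  [20, 5, 19, 13]
  [5, -6, 6, 1]
  [6, 4, 16, 11]
  [12, 0, 12, 7]
Answer: row 4 of T^⊗4 = [12, 0, 12, 7]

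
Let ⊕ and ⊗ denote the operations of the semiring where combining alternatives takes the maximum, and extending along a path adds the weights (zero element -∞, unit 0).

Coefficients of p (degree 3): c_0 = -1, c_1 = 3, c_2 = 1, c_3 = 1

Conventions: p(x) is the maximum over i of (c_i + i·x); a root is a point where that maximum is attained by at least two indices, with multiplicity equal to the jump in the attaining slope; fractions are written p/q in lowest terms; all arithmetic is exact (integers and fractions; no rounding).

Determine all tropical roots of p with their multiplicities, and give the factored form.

hull edge (i=0, c=-1) to (i=1, c=3): slope 4, span 1
hull edge (i=1, c=3) to (i=3, c=1): slope -1, span 2
Factored form: p(x) = 1 ⊗ (x ⊕ (-4)) ⊗ (x ⊕ 1) ⊗ (x ⊕ 1)
Answer: roots = -4 (mult 1), 1 (mult 2)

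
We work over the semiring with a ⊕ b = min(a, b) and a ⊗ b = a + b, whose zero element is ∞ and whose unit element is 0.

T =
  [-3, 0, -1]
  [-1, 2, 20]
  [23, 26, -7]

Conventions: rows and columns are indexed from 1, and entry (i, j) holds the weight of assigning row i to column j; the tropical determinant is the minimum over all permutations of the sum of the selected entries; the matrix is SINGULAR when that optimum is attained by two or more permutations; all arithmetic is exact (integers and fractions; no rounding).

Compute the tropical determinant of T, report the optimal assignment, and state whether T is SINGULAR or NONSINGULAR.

σ = (1, 2, 3): (-3) + 2 + (-7) = -8
σ = (1, 3, 2): (-3) + 20 + 26 = 43
σ = (2, 1, 3): 0 + (-1) + (-7) = -8
σ = (2, 3, 1): 0 + 20 + 23 = 43
σ = (3, 1, 2): (-1) + (-1) + 26 = 24
σ = (3, 2, 1): (-1) + 2 + 23 = 24
Optimal value attained by: σ = (1, 2, 3).
Answer: det⊕(T) = -8; verdict: SINGULAR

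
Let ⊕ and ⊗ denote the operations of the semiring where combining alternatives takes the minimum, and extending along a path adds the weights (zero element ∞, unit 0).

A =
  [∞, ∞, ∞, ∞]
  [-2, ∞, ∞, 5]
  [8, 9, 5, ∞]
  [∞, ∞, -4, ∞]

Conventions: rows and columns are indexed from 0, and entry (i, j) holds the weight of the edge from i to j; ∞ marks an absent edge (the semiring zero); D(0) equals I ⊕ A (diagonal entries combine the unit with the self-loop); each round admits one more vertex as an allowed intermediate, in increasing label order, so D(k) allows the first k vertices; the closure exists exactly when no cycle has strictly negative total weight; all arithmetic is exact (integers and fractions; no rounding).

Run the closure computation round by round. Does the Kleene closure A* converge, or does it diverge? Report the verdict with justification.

D(0):
  [0, ∞, ∞, ∞]
  [-2, 0, ∞, 5]
  [8, 9, 0, ∞]
  [∞, ∞, -4, 0]
D(1):
  [0, ∞, ∞, ∞]
  [-2, 0, ∞, 5]
  [8, 9, 0, ∞]
  [∞, ∞, -4, 0]
D(2):
  [0, ∞, ∞, ∞]
  [-2, 0, ∞, 5]
  [7, 9, 0, 14]
  [∞, ∞, -4, 0]
D(3):
  [0, ∞, ∞, ∞]
  [-2, 0, ∞, 5]
  [7, 9, 0, 14]
  [3, 5, -4, 0]
D(4):
  [0, ∞, ∞, ∞]
  [-2, 0, 1, 5]
  [7, 9, 0, 14]
  [3, 5, -4, 0]
Key observation: every diagonal entry stays at the unit through all rounds, so no improving cycle exists.
Answer: CONVERGES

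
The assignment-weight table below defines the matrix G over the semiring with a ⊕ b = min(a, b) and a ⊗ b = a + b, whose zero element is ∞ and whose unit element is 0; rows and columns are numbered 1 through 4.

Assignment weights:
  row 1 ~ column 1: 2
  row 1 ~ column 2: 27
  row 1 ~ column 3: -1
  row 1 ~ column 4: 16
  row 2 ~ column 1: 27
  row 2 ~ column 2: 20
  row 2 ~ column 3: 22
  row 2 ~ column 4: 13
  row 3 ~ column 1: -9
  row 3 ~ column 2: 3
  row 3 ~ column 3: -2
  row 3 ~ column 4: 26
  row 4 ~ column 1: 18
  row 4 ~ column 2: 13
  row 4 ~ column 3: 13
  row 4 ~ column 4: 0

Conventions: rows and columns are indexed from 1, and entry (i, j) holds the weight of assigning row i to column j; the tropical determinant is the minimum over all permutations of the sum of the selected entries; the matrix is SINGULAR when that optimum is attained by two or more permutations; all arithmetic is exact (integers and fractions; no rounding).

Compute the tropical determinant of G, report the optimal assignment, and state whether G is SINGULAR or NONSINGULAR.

σ = (1, 2, 3, 4): 2 + 20 + (-2) + 0 = 20
σ = (1, 2, 4, 3): 2 + 20 + 26 + 13 = 61
σ = (1, 3, 2, 4): 2 + 22 + 3 + 0 = 27
σ = (1, 3, 4, 2): 2 + 22 + 26 + 13 = 63
σ = (1, 4, 2, 3): 2 + 13 + 3 + 13 = 31
σ = (1, 4, 3, 2): 2 + 13 + (-2) + 13 = 26
σ = (2, 1, 3, 4): 27 + 27 + (-2) + 0 = 52
σ = (2, 1, 4, 3): 27 + 27 + 26 + 13 = 93
σ = (2, 3, 1, 4): 27 + 22 + (-9) + 0 = 40
σ = (2, 3, 4, 1): 27 + 22 + 26 + 18 = 93
σ = (2, 4, 1, 3): 27 + 13 + (-9) + 13 = 44
σ = (2, 4, 3, 1): 27 + 13 + (-2) + 18 = 56
σ = (3, 1, 2, 4): (-1) + 27 + 3 + 0 = 29
σ = (3, 1, 4, 2): (-1) + 27 + 26 + 13 = 65
σ = (3, 2, 1, 4): (-1) + 20 + (-9) + 0 = 10
σ = (3, 2, 4, 1): (-1) + 20 + 26 + 18 = 63
σ = (3, 4, 1, 2): (-1) + 13 + (-9) + 13 = 16
σ = (3, 4, 2, 1): (-1) + 13 + 3 + 18 = 33
σ = (4, 1, 2, 3): 16 + 27 + 3 + 13 = 59
σ = (4, 1, 3, 2): 16 + 27 + (-2) + 13 = 54
σ = (4, 2, 1, 3): 16 + 20 + (-9) + 13 = 40
σ = (4, 2, 3, 1): 16 + 20 + (-2) + 18 = 52
σ = (4, 3, 1, 2): 16 + 22 + (-9) + 13 = 42
σ = (4, 3, 2, 1): 16 + 22 + 3 + 18 = 59
Optimal value attained by: σ = (3, 2, 1, 4).
Answer: det⊕(G) = 10; verdict: NONSINGULAR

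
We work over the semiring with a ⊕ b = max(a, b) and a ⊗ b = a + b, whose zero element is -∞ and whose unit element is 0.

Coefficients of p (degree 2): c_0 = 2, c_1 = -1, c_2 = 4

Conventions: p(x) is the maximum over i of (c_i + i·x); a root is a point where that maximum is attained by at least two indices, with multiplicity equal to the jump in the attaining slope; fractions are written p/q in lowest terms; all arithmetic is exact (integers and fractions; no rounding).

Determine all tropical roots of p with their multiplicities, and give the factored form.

hull edge (i=0, c=2) to (i=2, c=4): slope 1, span 2
Factored form: p(x) = 4 ⊗ (x ⊕ (-1)) ⊗ (x ⊕ (-1))
Answer: roots = -1 (mult 2)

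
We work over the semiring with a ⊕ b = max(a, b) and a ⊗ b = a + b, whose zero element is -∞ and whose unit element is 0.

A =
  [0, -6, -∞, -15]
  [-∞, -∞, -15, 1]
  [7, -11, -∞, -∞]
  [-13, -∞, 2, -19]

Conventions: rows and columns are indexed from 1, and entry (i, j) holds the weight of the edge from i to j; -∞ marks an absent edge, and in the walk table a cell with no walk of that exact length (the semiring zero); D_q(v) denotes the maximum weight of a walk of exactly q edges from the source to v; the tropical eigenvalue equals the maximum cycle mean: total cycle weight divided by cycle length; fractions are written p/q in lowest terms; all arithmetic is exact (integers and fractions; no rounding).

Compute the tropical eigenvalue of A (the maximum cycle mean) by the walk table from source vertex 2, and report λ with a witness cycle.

q=0: [-∞, 0, -∞, -∞]
q=1: [-∞, -∞, -15, 1]
q=2: [-8, -26, 3, -18]
q=3: [10, -8, -16, -23]
q=4: [10, 4, -21, -5]
Optimal cycle mean attained by: cycle 1->2->4->3->1, total (-6) + 1 + 2 + 7, length 4.
Answer: λ = 1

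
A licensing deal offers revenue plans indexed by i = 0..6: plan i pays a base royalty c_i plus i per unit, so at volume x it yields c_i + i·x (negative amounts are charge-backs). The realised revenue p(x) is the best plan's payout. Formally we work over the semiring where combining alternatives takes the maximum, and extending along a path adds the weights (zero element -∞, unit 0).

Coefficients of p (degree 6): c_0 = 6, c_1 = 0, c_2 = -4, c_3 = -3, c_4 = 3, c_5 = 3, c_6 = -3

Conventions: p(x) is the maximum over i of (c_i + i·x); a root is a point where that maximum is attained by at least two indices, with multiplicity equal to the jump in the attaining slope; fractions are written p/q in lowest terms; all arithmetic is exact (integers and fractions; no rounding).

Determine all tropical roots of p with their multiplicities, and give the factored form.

hull edge (i=0, c=6) to (i=5, c=3): slope -3/5, span 5
hull edge (i=5, c=3) to (i=6, c=-3): slope -6, span 1
Factored form: p(x) = -3 ⊗ (x ⊕ 3/5) ⊗ (x ⊕ 3/5) ⊗ (x ⊕ 3/5) ⊗ (x ⊕ 3/5) ⊗ (x ⊕ 3/5) ⊗ (x ⊕ 6)
Answer: roots = 3/5 (mult 5), 6 (mult 1)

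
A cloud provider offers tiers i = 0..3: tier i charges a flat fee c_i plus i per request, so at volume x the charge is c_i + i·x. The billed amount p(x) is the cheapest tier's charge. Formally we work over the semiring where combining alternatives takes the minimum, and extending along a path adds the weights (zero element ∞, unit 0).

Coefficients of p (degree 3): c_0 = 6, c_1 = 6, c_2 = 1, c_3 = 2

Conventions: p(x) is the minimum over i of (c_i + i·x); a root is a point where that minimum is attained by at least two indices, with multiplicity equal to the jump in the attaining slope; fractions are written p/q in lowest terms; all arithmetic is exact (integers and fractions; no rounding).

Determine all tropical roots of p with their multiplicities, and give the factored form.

hull edge (i=0, c=6) to (i=2, c=1): slope -5/2, span 2
hull edge (i=2, c=1) to (i=3, c=2): slope 1, span 1
Factored form: p(x) = 2 ⊗ (x ⊕ (-1)) ⊗ (x ⊕ 5/2) ⊗ (x ⊕ 5/2)
Answer: roots = -1 (mult 1), 5/2 (mult 2)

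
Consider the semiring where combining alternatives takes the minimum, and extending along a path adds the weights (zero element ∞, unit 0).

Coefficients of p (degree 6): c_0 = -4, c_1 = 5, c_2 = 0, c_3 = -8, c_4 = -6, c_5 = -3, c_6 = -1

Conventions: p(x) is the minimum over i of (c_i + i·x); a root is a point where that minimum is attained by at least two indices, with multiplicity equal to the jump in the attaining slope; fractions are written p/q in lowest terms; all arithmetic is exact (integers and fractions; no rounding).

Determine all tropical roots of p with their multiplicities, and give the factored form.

hull edge (i=0, c=-4) to (i=3, c=-8): slope -4/3, span 3
hull edge (i=3, c=-8) to (i=4, c=-6): slope 2, span 1
hull edge (i=4, c=-6) to (i=6, c=-1): slope 5/2, span 2
Factored form: p(x) = -1 ⊗ (x ⊕ (-5/2)) ⊗ (x ⊕ (-5/2)) ⊗ (x ⊕ (-2)) ⊗ (x ⊕ 4/3) ⊗ (x ⊕ 4/3) ⊗ (x ⊕ 4/3)
Answer: roots = -5/2 (mult 2), -2 (mult 1), 4/3 (mult 3)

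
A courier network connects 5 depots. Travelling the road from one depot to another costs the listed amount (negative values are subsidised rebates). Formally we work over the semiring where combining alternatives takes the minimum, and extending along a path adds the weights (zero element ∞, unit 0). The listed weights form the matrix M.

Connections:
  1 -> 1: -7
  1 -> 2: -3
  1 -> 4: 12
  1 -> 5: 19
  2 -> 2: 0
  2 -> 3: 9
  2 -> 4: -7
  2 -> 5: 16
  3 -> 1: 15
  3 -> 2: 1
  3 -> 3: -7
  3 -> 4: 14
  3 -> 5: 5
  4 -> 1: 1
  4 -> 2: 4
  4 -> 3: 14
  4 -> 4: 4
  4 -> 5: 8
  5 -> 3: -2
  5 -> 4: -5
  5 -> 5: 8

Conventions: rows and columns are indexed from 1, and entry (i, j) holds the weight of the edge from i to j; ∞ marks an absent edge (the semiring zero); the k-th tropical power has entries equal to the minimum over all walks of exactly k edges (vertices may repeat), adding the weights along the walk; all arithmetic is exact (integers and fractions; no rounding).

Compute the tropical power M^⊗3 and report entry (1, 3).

M^⊗2:
  [-14, -10, 6, -10, 12]
  [-6, -3, 2, -7, 1]
  [8, -6, -14, -6, -2]
  [-6, -2, 6, -3, 12]
  [-4, -1, -9, -1, 3]
M^⊗3:
  [-21, -17, -1, -17, -2]
  [-13, -9, -5, -10, 1]
  [-5, -13, -21, -13, -9]
  [-13, -9, -1, -9, 5]
  [-11, -8, -16, -8, -4]
Key observation: the optimum is the walk 1->1->2->3, with weight (-7) + (-3) + 9 = -1.
Optimal value attained by: walk 1->1->2->3.
Answer: (M^⊗3)[1][3] = -1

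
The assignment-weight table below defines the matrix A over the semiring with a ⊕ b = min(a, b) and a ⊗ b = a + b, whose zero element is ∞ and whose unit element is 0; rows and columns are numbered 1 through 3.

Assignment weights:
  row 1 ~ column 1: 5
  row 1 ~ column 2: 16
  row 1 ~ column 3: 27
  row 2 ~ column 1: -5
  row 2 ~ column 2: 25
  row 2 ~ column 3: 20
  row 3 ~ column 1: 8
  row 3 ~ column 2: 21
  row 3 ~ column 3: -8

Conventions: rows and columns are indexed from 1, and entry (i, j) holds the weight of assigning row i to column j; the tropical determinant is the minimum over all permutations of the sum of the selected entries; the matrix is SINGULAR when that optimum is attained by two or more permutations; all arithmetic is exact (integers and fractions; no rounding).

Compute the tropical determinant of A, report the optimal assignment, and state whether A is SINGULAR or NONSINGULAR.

σ = (1, 2, 3): 5 + 25 + (-8) = 22
σ = (1, 3, 2): 5 + 20 + 21 = 46
σ = (2, 1, 3): 16 + (-5) + (-8) = 3
σ = (2, 3, 1): 16 + 20 + 8 = 44
σ = (3, 1, 2): 27 + (-5) + 21 = 43
σ = (3, 2, 1): 27 + 25 + 8 = 60
Optimal value attained by: σ = (2, 1, 3).
Answer: det⊕(A) = 3; verdict: NONSINGULAR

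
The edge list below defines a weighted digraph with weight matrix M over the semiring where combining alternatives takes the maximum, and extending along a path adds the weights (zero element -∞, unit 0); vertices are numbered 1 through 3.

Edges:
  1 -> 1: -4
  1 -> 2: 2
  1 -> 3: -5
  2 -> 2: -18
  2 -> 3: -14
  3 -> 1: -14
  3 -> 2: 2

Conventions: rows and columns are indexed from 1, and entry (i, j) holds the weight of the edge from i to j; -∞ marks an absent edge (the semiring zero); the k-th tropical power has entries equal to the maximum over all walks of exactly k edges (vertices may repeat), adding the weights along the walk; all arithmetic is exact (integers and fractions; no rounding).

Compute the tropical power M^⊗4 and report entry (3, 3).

M^⊗2:
  [-8, -2, -9]
  [-28, -12, -32]
  [-18, -12, -12]
M^⊗3:
  [-12, -6, -13]
  [-32, -26, -26]
  [-22, -10, -23]
M^⊗4:
  [-16, -10, -17]
  [-36, -24, -37]
  [-26, -20, -24]
Key observation: the optimum is the walk 3->2->3->2->3, with weight 2 + (-14) + 2 + (-14) = -24.
Optimal value attained by: walk 3->2->3->2->3.
Answer: (M^⊗4)[3][3] = -24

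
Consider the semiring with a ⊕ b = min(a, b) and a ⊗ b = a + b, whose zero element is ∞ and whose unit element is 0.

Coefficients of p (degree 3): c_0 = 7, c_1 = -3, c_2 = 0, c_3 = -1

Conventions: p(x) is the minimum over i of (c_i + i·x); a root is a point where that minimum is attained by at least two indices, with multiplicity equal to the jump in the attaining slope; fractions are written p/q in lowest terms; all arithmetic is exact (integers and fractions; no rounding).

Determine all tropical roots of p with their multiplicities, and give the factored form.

hull edge (i=0, c=7) to (i=1, c=-3): slope -10, span 1
hull edge (i=1, c=-3) to (i=3, c=-1): slope 1, span 2
Factored form: p(x) = -1 ⊗ (x ⊕ (-1)) ⊗ (x ⊕ (-1)) ⊗ (x ⊕ 10)
Answer: roots = -1 (mult 2), 10 (mult 1)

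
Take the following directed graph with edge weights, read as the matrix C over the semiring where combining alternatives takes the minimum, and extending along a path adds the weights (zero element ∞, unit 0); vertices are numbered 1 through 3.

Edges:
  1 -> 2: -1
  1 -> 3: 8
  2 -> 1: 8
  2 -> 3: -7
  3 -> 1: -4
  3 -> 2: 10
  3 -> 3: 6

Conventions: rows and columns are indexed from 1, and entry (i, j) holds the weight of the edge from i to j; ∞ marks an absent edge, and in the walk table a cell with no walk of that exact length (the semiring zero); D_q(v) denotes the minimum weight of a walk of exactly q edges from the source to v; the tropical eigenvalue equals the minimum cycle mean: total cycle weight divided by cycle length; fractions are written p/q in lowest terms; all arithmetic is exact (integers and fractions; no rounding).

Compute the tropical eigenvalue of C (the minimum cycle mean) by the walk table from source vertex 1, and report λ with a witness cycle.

q=0: [0, ∞, ∞]
q=1: [∞, -1, 8]
q=2: [4, 18, -8]
q=3: [-12, 2, -2]
Optimal cycle mean attained by: cycle 1->2->3->1, total (-1) + (-7) + (-4), length 3.
Answer: λ = -4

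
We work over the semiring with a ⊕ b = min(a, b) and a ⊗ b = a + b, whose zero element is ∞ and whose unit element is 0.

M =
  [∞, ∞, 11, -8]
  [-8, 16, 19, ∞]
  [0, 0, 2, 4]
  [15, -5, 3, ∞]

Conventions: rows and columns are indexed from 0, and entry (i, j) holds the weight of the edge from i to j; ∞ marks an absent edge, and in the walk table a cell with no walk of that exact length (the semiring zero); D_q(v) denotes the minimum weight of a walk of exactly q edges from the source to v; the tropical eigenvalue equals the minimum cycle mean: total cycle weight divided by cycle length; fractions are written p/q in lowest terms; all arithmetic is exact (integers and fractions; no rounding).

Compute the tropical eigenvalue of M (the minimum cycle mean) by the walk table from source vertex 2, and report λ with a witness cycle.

q=0: [∞, ∞, 0, ∞]
q=1: [0, 0, 2, 4]
q=2: [-8, -1, 4, -8]
q=3: [-9, -13, -5, -16]
q=4: [-21, -21, -13, -17]
Optimal cycle mean attained by: cycle 0->3->1->0, total (-8) + (-5) + (-8), length 3.
Answer: λ = -7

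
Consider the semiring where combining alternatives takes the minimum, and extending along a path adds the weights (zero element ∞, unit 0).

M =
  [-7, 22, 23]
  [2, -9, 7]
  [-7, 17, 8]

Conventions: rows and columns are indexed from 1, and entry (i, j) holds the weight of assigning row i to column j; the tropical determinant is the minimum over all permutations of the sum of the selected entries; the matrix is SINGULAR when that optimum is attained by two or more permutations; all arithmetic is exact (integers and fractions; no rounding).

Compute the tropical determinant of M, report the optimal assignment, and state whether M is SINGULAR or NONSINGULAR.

σ = (1, 2, 3): (-7) + (-9) + 8 = -8
σ = (1, 3, 2): (-7) + 7 + 17 = 17
σ = (2, 1, 3): 22 + 2 + 8 = 32
σ = (2, 3, 1): 22 + 7 + (-7) = 22
σ = (3, 1, 2): 23 + 2 + 17 = 42
σ = (3, 2, 1): 23 + (-9) + (-7) = 7
Optimal value attained by: σ = (1, 2, 3).
Answer: det⊕(M) = -8; verdict: NONSINGULAR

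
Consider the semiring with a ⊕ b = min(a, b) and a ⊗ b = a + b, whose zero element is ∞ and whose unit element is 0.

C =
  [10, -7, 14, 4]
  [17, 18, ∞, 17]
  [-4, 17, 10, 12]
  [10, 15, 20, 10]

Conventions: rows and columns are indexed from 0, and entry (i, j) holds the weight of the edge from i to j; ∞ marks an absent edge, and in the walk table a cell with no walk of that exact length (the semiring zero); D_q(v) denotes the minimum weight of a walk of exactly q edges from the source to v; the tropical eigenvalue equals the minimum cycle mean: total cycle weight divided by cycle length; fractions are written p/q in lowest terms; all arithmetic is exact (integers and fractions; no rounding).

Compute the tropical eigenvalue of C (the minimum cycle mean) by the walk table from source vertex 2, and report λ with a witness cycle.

q=0: [∞, ∞, 0, ∞]
q=1: [-4, 17, 10, 12]
q=2: [6, -11, 10, 0]
q=3: [6, -1, 20, 6]
q=4: [16, -1, 20, 10]
Optimal cycle mean attained by: cycle 0->1->0, total (-7) + 17, length 2.
Answer: λ = 5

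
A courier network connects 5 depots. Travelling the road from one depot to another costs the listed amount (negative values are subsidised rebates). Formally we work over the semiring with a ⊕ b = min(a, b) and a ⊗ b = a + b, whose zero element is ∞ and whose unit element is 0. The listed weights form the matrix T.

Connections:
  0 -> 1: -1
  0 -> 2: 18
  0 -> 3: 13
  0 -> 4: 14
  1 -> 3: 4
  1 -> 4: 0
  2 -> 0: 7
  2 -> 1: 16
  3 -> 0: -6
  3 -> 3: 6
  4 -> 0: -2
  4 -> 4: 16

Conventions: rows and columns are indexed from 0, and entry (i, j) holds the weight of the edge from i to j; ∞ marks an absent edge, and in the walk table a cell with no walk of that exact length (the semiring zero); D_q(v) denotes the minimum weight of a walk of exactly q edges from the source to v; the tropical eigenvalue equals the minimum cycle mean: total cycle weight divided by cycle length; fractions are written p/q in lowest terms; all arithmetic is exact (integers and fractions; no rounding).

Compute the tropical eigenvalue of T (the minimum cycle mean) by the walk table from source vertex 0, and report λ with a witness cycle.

q=0: [0, ∞, ∞, ∞, ∞]
q=1: [∞, -1, 18, 13, 14]
q=2: [7, 34, ∞, 3, -1]
q=3: [-3, 6, 25, 9, 15]
q=4: [3, -4, 15, 10, 6]
q=5: [4, 2, 21, 0, -4]
Optimal cycle mean attained by: cycle 0->1->3->0, total (-1) + 4 + (-6), length 3.
Answer: λ = -1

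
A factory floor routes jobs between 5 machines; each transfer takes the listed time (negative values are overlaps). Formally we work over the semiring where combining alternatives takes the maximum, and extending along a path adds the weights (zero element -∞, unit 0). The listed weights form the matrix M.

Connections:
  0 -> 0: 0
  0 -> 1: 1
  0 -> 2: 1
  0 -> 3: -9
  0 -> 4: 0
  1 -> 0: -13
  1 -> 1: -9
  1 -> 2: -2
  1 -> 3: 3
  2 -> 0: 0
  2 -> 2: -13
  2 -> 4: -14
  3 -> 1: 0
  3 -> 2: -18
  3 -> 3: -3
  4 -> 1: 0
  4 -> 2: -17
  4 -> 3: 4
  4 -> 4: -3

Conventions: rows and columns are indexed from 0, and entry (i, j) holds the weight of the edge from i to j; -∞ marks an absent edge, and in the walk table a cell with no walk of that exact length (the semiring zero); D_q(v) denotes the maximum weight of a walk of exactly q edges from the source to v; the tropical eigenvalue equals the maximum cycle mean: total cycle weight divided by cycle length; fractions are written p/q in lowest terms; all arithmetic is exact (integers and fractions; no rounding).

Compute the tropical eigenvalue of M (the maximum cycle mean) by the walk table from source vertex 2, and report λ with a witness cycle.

q=0: [-∞, -∞, 0, -∞, -∞]
q=1: [0, -∞, -13, -∞, -14]
q=2: [0, 1, 1, -9, 0]
q=3: [1, 1, 1, 4, 0]
q=4: [1, 4, 2, 4, 1]
q=5: [2, 4, 2, 7, 1]
Optimal cycle mean attained by: cycle 1->3->1, total 3 + 0, length 2.
Answer: λ = 3/2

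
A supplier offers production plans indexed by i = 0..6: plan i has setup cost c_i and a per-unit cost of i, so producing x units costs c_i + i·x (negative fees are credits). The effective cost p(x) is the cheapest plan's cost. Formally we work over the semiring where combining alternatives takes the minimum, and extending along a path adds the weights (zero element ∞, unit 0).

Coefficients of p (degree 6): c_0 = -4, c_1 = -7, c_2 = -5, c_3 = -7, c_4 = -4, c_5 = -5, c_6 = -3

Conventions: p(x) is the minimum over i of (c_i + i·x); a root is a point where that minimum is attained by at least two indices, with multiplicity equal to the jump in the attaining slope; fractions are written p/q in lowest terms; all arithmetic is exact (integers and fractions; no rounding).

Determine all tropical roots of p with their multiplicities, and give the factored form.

hull edge (i=0, c=-4) to (i=1, c=-7): slope -3, span 1
hull edge (i=1, c=-7) to (i=3, c=-7): slope 0, span 2
hull edge (i=3, c=-7) to (i=5, c=-5): slope 1, span 2
hull edge (i=5, c=-5) to (i=6, c=-3): slope 2, span 1
Factored form: p(x) = -3 ⊗ (x ⊕ (-2)) ⊗ (x ⊕ (-1)) ⊗ (x ⊕ (-1)) ⊗ (x ⊕ 0) ⊗ (x ⊕ 0) ⊗ (x ⊕ 3)
Answer: roots = -2 (mult 1), -1 (mult 2), 0 (mult 2), 3 (mult 1)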